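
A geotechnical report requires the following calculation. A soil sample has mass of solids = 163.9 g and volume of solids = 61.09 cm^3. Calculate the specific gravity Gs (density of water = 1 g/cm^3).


Using Gs = m_s / (V_s * rho_w)
Since rho_w = 1 g/cm^3:
Gs = 163.9 / 61.09
Gs = 2.683


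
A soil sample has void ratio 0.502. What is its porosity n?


Using the relation n = e / (1 + e)
n = 0.502 / (1 + 0.502)
n = 0.502 / 1.502
n = 0.3342


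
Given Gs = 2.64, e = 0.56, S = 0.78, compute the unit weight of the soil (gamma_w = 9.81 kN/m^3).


Result: 19.348 kN/m^3

Derivation:
Using gamma = gamma_w * (Gs + S*e) / (1 + e)
Numerator: Gs + S*e = 2.64 + 0.78*0.56 = 3.0768
Denominator: 1 + e = 1 + 0.56 = 1.56
gamma = 9.81 * 3.0768 / 1.56
gamma = 19.348 kN/m^3


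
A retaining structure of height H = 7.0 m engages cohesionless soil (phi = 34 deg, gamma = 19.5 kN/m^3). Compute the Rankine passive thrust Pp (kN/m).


Result: 1689.86 kN/m

Derivation:
Compute passive earth pressure coefficient:
Kp = tan^2(45 + phi/2) = tan^2(62.0) = 3.537132
Compute passive force:
Pp = 0.5 * Kp * gamma * H^2
Pp = 0.5 * 3.537132 * 19.5 * 7.0^2
Pp = 1689.86 kN/m


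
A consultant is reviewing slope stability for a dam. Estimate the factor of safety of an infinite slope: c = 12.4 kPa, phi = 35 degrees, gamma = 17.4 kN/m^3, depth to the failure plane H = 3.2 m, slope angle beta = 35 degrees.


Result: 1.474

Derivation:
Using Fs = c / (gamma*H*sin(beta)*cos(beta)) + tan(phi)/tan(beta)
Cohesion contribution = 12.4 / (17.4*3.2*sin(35)*cos(35))
Cohesion contribution = 0.473987
Friction contribution = tan(35)/tan(35) = 1
Fs = 0.473987 + 1
Fs = 1.474


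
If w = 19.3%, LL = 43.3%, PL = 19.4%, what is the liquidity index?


First compute the plasticity index:
PI = LL - PL = 43.3 - 19.4 = 23.9
Then compute the liquidity index:
LI = (w - PL) / PI
LI = (19.3 - 19.4) / 23.9
LI = -0.004


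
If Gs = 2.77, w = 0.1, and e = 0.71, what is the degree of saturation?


Using S = Gs * w / e
S = 2.77 * 0.1 / 0.71
S = 0.3901


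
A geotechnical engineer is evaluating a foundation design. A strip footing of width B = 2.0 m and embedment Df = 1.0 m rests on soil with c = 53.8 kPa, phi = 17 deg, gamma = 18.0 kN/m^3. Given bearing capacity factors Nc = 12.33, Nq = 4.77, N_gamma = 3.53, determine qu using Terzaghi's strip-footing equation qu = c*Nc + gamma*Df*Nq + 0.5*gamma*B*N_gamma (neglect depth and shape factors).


Compute qu = c*Nc + gamma*Df*Nq + 0.5*gamma*B*N_gamma
Term 1: 53.8 * 12.33 = 663.354
Term 2: 18.0 * 1.0 * 4.77 = 85.86
Term 3: 0.5 * 18.0 * 2.0 * 3.53 = 63.54
qu = 663.354 + 85.86 + 63.54
qu = 812.75 kPa


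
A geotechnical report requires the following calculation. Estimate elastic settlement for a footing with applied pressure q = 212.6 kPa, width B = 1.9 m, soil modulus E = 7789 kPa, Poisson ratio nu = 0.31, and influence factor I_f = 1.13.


Result: 52.97 mm

Derivation:
Using Se = q * B * (1 - nu^2) * I_f / E
1 - nu^2 = 1 - 0.31^2 = 0.9039
Se = 212.6 * 1.9 * 0.9039 * 1.13 / 7789
Se = 0.052970 m
Convert to mm: Se = 0.052970 * 1000 = 52.97 mm


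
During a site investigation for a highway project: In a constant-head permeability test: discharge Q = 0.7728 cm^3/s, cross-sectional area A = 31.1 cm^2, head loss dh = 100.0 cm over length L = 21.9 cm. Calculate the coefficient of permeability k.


Compute hydraulic gradient:
i = dh / L = 100.0 / 21.9 = 4.56621
Then apply Darcy's law:
k = Q / (A * i)
k = 0.7728 / (31.1 * 4.56621)
k = 0.7728 / 142.009
k = 0.005442 cm/s


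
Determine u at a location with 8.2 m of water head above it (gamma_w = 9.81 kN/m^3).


Using u = gamma_w * h_w
u = 9.81 * 8.2
u = 80.44 kPa


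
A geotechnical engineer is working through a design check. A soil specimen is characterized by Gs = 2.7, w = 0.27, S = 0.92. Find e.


Using the relation e = Gs * w / S
e = 2.7 * 0.27 / 0.92
e = 0.7924


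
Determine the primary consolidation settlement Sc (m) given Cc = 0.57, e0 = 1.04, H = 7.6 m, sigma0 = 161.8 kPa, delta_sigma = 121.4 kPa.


Result: 0.5163 m

Derivation:
Using Sc = Cc * H / (1 + e0) * log10((sigma0 + delta_sigma) / sigma0)
Stress ratio = (161.8 + 121.4) / 161.8 = 1.75031
log10(1.75031) = 0.243115
Cc * H / (1 + e0) = 0.57 * 7.6 / (1 + 1.04) = 2.12353
Sc = 2.12353 * 0.243115
Sc = 0.5163 m


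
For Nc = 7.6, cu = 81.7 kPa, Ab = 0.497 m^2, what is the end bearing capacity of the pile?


Using Qb = Nc * cu * Ab
Qb = 7.6 * 81.7 * 0.497
Qb = 308.6 kN


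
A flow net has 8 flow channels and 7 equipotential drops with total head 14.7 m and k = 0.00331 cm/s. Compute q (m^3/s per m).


Convert k to m/s for unit consistency with H:
k = 0.00331 cm/s = 0.00331 / 100 m/s = 3.31e-05 m/s
Using q = k * H * Nf / Nd
Nf / Nd = 8 / 7 = 1.1429
q = 3.31e-05 * 14.7 * 1.1429
q = 0.0005561 m^3/s per m


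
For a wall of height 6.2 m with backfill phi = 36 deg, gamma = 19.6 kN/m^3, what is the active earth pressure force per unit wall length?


Result: 97.8 kN/m

Derivation:
Compute active earth pressure coefficient:
Ka = tan^2(45 - phi/2) = tan^2(27.0) = 0.259616
Compute active force:
Pa = 0.5 * Ka * gamma * H^2
Pa = 0.5 * 0.259616 * 19.6 * 6.2^2
Pa = 97.8 kN/m


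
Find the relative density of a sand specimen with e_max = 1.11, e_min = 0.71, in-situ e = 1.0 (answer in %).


Using Dr = (e_max - e) / (e_max - e_min) * 100
e_max - e = 1.11 - 1.0 = 0.11
e_max - e_min = 1.11 - 0.71 = 0.4
Dr = 0.11 / 0.4 * 100
Dr = 27.5 %


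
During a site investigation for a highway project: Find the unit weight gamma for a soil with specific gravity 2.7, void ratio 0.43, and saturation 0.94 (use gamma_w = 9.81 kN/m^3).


Using gamma = gamma_w * (Gs + S*e) / (1 + e)
Numerator: Gs + S*e = 2.7 + 0.94*0.43 = 3.1042
Denominator: 1 + e = 1 + 0.43 = 1.43
gamma = 9.81 * 3.1042 / 1.43
gamma = 21.295 kN/m^3


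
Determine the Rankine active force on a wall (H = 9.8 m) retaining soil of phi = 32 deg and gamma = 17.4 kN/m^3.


Result: 256.73 kN/m

Derivation:
Compute active earth pressure coefficient:
Ka = tan^2(45 - phi/2) = tan^2(29.0) = 0.307259
Compute active force:
Pa = 0.5 * Ka * gamma * H^2
Pa = 0.5 * 0.307259 * 17.4 * 9.8^2
Pa = 256.73 kN/m


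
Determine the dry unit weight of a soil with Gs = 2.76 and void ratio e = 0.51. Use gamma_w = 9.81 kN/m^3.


Using gamma_d = Gs * gamma_w / (1 + e)
gamma_d = 2.76 * 9.81 / (1 + 0.51)
gamma_d = 2.76 * 9.81 / 1.51
gamma_d = 17.931 kN/m^3


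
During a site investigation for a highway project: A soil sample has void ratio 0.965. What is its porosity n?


Using the relation n = e / (1 + e)
n = 0.965 / (1 + 0.965)
n = 0.965 / 1.965
n = 0.4911


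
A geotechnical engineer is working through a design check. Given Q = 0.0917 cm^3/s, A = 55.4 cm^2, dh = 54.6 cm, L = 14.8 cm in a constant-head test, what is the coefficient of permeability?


Result: 0.000449 cm/s

Derivation:
Compute hydraulic gradient:
i = dh / L = 54.6 / 14.8 = 3.68919
Then apply Darcy's law:
k = Q / (A * i)
k = 0.0917 / (55.4 * 3.68919)
k = 0.0917 / 204.381
k = 0.000449 cm/s


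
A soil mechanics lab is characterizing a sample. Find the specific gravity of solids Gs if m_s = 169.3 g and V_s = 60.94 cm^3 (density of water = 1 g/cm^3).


Result: 2.778

Derivation:
Using Gs = m_s / (V_s * rho_w)
Since rho_w = 1 g/cm^3:
Gs = 169.3 / 60.94
Gs = 2.778


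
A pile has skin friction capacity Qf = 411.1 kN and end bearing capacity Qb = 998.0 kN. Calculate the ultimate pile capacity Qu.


Using Qu = Qf + Qb
Qu = 411.1 + 998.0
Qu = 1409.1 kN


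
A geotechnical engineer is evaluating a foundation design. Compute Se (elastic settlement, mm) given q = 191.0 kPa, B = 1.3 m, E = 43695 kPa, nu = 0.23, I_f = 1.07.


Using Se = q * B * (1 - nu^2) * I_f / E
1 - nu^2 = 1 - 0.23^2 = 0.9471
Se = 191.0 * 1.3 * 0.9471 * 1.07 / 43695
Se = 0.005759 m
Convert to mm: Se = 0.005759 * 1000 = 5.759 mm


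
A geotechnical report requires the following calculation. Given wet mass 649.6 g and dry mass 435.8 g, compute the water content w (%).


Using w = (m_wet - m_dry) / m_dry * 100
m_wet - m_dry = 649.6 - 435.8 = 213.8 g
w = 213.8 / 435.8 * 100
w = 49.06 %


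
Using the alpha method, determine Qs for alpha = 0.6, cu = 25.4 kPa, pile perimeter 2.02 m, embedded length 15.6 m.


Using Qs = alpha * cu * perimeter * L
Qs = 0.6 * 25.4 * 2.02 * 15.6
Qs = 480.24 kN


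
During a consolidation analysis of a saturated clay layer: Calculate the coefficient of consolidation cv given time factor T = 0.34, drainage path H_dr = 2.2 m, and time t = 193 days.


Result: 0.00853 m^2/day

Derivation:
Using cv = T * H_dr^2 / t
H_dr^2 = 2.2^2 = 4.84
cv = 0.34 * 4.84 / 193
cv = 0.00853 m^2/day


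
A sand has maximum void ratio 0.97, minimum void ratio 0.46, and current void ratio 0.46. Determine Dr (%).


Result: 100.0 %

Derivation:
Using Dr = (e_max - e) / (e_max - e_min) * 100
e_max - e = 0.97 - 0.46 = 0.51
e_max - e_min = 0.97 - 0.46 = 0.51
Dr = 0.51 / 0.51 * 100
Dr = 100.0 %


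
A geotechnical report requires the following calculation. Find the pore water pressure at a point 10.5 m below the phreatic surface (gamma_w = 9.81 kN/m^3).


Using u = gamma_w * h_w
u = 9.81 * 10.5
u = 103.01 kPa


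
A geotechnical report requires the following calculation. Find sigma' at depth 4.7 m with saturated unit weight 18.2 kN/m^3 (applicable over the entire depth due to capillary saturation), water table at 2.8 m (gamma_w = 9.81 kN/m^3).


Total stress = gamma_sat * depth
sigma = 18.2 * 4.7 = 85.54 kPa
Pore water pressure u = gamma_w * (depth - d_wt)
u = 9.81 * (4.7 - 2.8) = 18.639 kPa
Effective stress = sigma - u
sigma' = 85.54 - 18.639 = 66.9 kPa


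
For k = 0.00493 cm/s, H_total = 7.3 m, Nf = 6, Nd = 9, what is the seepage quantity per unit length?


Convert k to m/s for unit consistency with H:
k = 0.00493 cm/s = 0.00493 / 100 m/s = 4.93e-05 m/s
Using q = k * H * Nf / Nd
Nf / Nd = 6 / 9 = 0.6667
q = 4.93e-05 * 7.3 * 0.6667
q = 0.0002399 m^3/s per m


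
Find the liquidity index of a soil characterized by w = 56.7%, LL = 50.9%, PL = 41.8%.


First compute the plasticity index:
PI = LL - PL = 50.9 - 41.8 = 9.1
Then compute the liquidity index:
LI = (w - PL) / PI
LI = (56.7 - 41.8) / 9.1
LI = 1.637


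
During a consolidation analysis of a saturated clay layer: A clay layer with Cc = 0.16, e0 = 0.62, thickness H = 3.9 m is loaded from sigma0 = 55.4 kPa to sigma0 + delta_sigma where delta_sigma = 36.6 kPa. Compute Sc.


Result: 0.0848 m

Derivation:
Using Sc = Cc * H / (1 + e0) * log10((sigma0 + delta_sigma) / sigma0)
Stress ratio = (55.4 + 36.6) / 55.4 = 1.66065
log10(1.66065) = 0.220278
Cc * H / (1 + e0) = 0.16 * 3.9 / (1 + 0.62) = 0.385185
Sc = 0.385185 * 0.220278
Sc = 0.0848 m


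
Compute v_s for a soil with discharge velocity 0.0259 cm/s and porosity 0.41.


Using v_s = v_d / n
v_s = 0.0259 / 0.41
v_s = 0.06317 cm/s


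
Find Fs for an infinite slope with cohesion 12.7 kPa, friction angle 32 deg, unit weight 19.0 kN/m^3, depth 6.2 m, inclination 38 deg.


Result: 1.022

Derivation:
Using Fs = c / (gamma*H*sin(beta)*cos(beta)) + tan(phi)/tan(beta)
Cohesion contribution = 12.7 / (19.0*6.2*sin(38)*cos(38))
Cohesion contribution = 0.222221
Friction contribution = tan(32)/tan(38) = 0.799796
Fs = 0.222221 + 0.799796
Fs = 1.022


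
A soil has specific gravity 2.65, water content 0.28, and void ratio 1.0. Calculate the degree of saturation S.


Using S = Gs * w / e
S = 2.65 * 0.28 / 1.0
S = 0.742


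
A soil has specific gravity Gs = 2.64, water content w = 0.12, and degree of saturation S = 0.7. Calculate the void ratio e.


Using the relation e = Gs * w / S
e = 2.64 * 0.12 / 0.7
e = 0.4526


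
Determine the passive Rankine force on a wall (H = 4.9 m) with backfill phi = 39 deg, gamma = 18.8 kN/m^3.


Result: 992.04 kN/m

Derivation:
Compute passive earth pressure coefficient:
Kp = tan^2(45 + phi/2) = tan^2(64.5) = 4.395495
Compute passive force:
Pp = 0.5 * Kp * gamma * H^2
Pp = 0.5 * 4.395495 * 18.8 * 4.9^2
Pp = 992.04 kN/m


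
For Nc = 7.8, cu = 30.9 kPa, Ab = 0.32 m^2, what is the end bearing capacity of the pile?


Using Qb = Nc * cu * Ab
Qb = 7.8 * 30.9 * 0.32
Qb = 77.13 kN


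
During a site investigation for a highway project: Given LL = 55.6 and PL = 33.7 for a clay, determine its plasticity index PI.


Result: 21.9

Derivation:
Using PI = LL - PL
PI = 55.6 - 33.7
PI = 21.9


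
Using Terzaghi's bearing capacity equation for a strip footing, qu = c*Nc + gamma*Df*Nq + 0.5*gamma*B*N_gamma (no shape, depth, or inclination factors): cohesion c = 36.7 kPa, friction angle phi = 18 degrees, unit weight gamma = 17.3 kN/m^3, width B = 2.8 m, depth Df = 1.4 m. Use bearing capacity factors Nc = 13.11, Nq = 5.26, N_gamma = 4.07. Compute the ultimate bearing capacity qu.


Compute qu = c*Nc + gamma*Df*Nq + 0.5*gamma*B*N_gamma
Term 1: 36.7 * 13.11 = 481.137
Term 2: 17.3 * 1.4 * 5.26 = 127.3972
Term 3: 0.5 * 17.3 * 2.8 * 4.07 = 98.5754
qu = 481.137 + 127.3972 + 98.5754
qu = 707.11 kPa


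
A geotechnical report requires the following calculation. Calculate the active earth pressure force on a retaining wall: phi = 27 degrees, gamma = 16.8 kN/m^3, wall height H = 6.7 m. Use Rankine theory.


Result: 141.6 kN/m

Derivation:
Compute active earth pressure coefficient:
Ka = tan^2(45 - phi/2) = tan^2(31.5) = 0.375525
Compute active force:
Pa = 0.5 * Ka * gamma * H^2
Pa = 0.5 * 0.375525 * 16.8 * 6.7^2
Pa = 141.6 kN/m


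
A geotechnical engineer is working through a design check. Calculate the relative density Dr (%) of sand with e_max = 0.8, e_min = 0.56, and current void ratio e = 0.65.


Using Dr = (e_max - e) / (e_max - e_min) * 100
e_max - e = 0.8 - 0.65 = 0.15
e_max - e_min = 0.8 - 0.56 = 0.24
Dr = 0.15 / 0.24 * 100
Dr = 62.5 %


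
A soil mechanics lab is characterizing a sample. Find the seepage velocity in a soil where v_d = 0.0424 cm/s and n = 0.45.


Result: 0.09422 cm/s

Derivation:
Using v_s = v_d / n
v_s = 0.0424 / 0.45
v_s = 0.09422 cm/s


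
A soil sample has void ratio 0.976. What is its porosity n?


Using the relation n = e / (1 + e)
n = 0.976 / (1 + 0.976)
n = 0.976 / 1.976
n = 0.4939


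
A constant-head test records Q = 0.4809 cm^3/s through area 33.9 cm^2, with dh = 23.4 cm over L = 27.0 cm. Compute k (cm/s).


Compute hydraulic gradient:
i = dh / L = 23.4 / 27.0 = 0.866667
Then apply Darcy's law:
k = Q / (A * i)
k = 0.4809 / (33.9 * 0.866667)
k = 0.4809 / 29.38
k = 0.016368 cm/s


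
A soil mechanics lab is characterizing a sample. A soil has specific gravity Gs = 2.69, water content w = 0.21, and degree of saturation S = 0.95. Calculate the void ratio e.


Using the relation e = Gs * w / S
e = 2.69 * 0.21 / 0.95
e = 0.5946


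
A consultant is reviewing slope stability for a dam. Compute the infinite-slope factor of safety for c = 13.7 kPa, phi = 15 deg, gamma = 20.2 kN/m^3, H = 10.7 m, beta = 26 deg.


Using Fs = c / (gamma*H*sin(beta)*cos(beta)) + tan(phi)/tan(beta)
Cohesion contribution = 13.7 / (20.2*10.7*sin(26)*cos(26))
Cohesion contribution = 0.160873
Friction contribution = tan(15)/tan(26) = 0.549377
Fs = 0.160873 + 0.549377
Fs = 0.71


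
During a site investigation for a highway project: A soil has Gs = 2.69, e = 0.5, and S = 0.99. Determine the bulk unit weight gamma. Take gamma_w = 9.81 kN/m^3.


Result: 20.83 kN/m^3

Derivation:
Using gamma = gamma_w * (Gs + S*e) / (1 + e)
Numerator: Gs + S*e = 2.69 + 0.99*0.5 = 3.185
Denominator: 1 + e = 1 + 0.5 = 1.5
gamma = 9.81 * 3.185 / 1.5
gamma = 20.83 kN/m^3


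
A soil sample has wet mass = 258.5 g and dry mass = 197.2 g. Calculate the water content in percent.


Using w = (m_wet - m_dry) / m_dry * 100
m_wet - m_dry = 258.5 - 197.2 = 61.3 g
w = 61.3 / 197.2 * 100
w = 31.09 %


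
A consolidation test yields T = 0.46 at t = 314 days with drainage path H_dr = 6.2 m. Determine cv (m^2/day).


Result: 0.05631 m^2/day

Derivation:
Using cv = T * H_dr^2 / t
H_dr^2 = 6.2^2 = 38.44
cv = 0.46 * 38.44 / 314
cv = 0.05631 m^2/day


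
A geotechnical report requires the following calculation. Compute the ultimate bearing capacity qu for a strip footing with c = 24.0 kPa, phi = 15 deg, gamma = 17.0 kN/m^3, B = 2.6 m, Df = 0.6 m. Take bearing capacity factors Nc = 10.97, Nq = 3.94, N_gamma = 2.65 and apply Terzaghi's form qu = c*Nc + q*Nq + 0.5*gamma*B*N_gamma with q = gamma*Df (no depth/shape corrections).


Compute qu = c*Nc + gamma*Df*Nq + 0.5*gamma*B*N_gamma
Term 1: 24.0 * 10.97 = 263.28
Term 2: 17.0 * 0.6 * 3.94 = 40.188
Term 3: 0.5 * 17.0 * 2.6 * 2.65 = 58.565
qu = 263.28 + 40.188 + 58.565
qu = 362.03 kPa


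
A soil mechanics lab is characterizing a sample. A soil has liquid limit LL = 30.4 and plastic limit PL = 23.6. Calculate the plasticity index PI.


Result: 6.8

Derivation:
Using PI = LL - PL
PI = 30.4 - 23.6
PI = 6.8


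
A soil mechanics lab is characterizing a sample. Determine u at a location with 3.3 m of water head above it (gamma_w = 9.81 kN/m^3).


Result: 32.37 kPa

Derivation:
Using u = gamma_w * h_w
u = 9.81 * 3.3
u = 32.37 kPa


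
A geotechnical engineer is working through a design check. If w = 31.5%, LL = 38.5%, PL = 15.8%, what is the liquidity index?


First compute the plasticity index:
PI = LL - PL = 38.5 - 15.8 = 22.7
Then compute the liquidity index:
LI = (w - PL) / PI
LI = (31.5 - 15.8) / 22.7
LI = 0.692


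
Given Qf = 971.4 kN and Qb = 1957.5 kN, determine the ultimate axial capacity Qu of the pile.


Result: 2928.9 kN

Derivation:
Using Qu = Qf + Qb
Qu = 971.4 + 1957.5
Qu = 2928.9 kN


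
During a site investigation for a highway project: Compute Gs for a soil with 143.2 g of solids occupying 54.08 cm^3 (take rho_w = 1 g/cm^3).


Using Gs = m_s / (V_s * rho_w)
Since rho_w = 1 g/cm^3:
Gs = 143.2 / 54.08
Gs = 2.648


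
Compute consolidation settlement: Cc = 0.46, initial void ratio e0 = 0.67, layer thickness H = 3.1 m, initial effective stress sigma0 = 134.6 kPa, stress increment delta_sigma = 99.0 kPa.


Using Sc = Cc * H / (1 + e0) * log10((sigma0 + delta_sigma) / sigma0)
Stress ratio = (134.6 + 99.0) / 134.6 = 1.73551
log10(1.73551) = 0.239428
Cc * H / (1 + e0) = 0.46 * 3.1 / (1 + 0.67) = 0.853892
Sc = 0.853892 * 0.239428
Sc = 0.2044 m


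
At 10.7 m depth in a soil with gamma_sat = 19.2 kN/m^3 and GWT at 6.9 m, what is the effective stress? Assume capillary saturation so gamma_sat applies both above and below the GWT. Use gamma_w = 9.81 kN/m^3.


Total stress = gamma_sat * depth
sigma = 19.2 * 10.7 = 205.44 kPa
Pore water pressure u = gamma_w * (depth - d_wt)
u = 9.81 * (10.7 - 6.9) = 37.278 kPa
Effective stress = sigma - u
sigma' = 205.44 - 37.278 = 168.16 kPa


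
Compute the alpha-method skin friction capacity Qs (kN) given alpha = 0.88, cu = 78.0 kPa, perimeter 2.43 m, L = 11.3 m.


Using Qs = alpha * cu * perimeter * L
Qs = 0.88 * 78.0 * 2.43 * 11.3
Qs = 1884.79 kN


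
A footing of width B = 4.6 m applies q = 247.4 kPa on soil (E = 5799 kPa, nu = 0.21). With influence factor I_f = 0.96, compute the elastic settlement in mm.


Result: 180.089 mm

Derivation:
Using Se = q * B * (1 - nu^2) * I_f / E
1 - nu^2 = 1 - 0.21^2 = 0.9559
Se = 247.4 * 4.6 * 0.9559 * 0.96 / 5799
Se = 0.180089 m
Convert to mm: Se = 0.180089 * 1000 = 180.089 mm


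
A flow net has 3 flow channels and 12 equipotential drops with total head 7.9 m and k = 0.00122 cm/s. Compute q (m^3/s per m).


Convert k to m/s for unit consistency with H:
k = 0.00122 cm/s = 0.00122 / 100 m/s = 1.22e-05 m/s
Using q = k * H * Nf / Nd
Nf / Nd = 3 / 12 = 0.25
q = 1.22e-05 * 7.9 * 0.25
q = 2.41e-05 m^3/s per m


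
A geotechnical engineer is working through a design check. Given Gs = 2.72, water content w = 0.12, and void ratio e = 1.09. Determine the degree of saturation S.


Using S = Gs * w / e
S = 2.72 * 0.12 / 1.09
S = 0.2994


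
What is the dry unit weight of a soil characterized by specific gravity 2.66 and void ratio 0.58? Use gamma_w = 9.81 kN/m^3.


Using gamma_d = Gs * gamma_w / (1 + e)
gamma_d = 2.66 * 9.81 / (1 + 0.58)
gamma_d = 2.66 * 9.81 / 1.58
gamma_d = 16.516 kN/m^3


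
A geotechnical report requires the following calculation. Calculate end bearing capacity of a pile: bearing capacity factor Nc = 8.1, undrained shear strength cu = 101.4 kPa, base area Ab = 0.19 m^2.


Using Qb = Nc * cu * Ab
Qb = 8.1 * 101.4 * 0.19
Qb = 156.05 kN


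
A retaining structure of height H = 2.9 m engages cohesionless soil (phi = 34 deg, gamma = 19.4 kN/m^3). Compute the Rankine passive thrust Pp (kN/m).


Compute passive earth pressure coefficient:
Kp = tan^2(45 + phi/2) = tan^2(62.0) = 3.537132
Compute passive force:
Pp = 0.5 * Kp * gamma * H^2
Pp = 0.5 * 3.537132 * 19.4 * 2.9^2
Pp = 288.55 kN/m


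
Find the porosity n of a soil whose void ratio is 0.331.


Using the relation n = e / (1 + e)
n = 0.331 / (1 + 0.331)
n = 0.331 / 1.331
n = 0.2487


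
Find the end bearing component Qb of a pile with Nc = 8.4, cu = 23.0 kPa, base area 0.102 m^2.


Using Qb = Nc * cu * Ab
Qb = 8.4 * 23.0 * 0.102
Qb = 19.71 kN


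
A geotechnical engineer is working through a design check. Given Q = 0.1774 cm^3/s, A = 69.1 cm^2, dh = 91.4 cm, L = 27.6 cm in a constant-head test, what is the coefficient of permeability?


Compute hydraulic gradient:
i = dh / L = 91.4 / 27.6 = 3.31159
Then apply Darcy's law:
k = Q / (A * i)
k = 0.1774 / (69.1 * 3.31159)
k = 0.1774 / 228.831
k = 0.000775 cm/s


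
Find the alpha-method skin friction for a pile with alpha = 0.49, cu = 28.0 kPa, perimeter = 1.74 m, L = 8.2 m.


Using Qs = alpha * cu * perimeter * L
Qs = 0.49 * 28.0 * 1.74 * 8.2
Qs = 195.76 kN


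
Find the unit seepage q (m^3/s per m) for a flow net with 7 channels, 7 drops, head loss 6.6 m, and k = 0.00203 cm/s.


Result: 0.000134 m^3/s per m

Derivation:
Convert k to m/s for unit consistency with H:
k = 0.00203 cm/s = 0.00203 / 100 m/s = 2.03e-05 m/s
Using q = k * H * Nf / Nd
Nf / Nd = 7 / 7 = 1.0
q = 2.03e-05 * 6.6 * 1.0
q = 0.000134 m^3/s per m


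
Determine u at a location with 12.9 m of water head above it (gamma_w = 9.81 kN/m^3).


Using u = gamma_w * h_w
u = 9.81 * 12.9
u = 126.55 kPa


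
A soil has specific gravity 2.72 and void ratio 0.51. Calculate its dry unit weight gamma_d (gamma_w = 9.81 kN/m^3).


Using gamma_d = Gs * gamma_w / (1 + e)
gamma_d = 2.72 * 9.81 / (1 + 0.51)
gamma_d = 2.72 * 9.81 / 1.51
gamma_d = 17.671 kN/m^3


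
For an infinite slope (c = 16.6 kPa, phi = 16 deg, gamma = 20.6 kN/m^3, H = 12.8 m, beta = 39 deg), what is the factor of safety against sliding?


Result: 0.483

Derivation:
Using Fs = c / (gamma*H*sin(beta)*cos(beta)) + tan(phi)/tan(beta)
Cohesion contribution = 16.6 / (20.6*12.8*sin(39)*cos(39))
Cohesion contribution = 0.128723
Friction contribution = tan(16)/tan(39) = 0.354101
Fs = 0.128723 + 0.354101
Fs = 0.483


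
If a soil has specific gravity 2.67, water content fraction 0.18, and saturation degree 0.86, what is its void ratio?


Using the relation e = Gs * w / S
e = 2.67 * 0.18 / 0.86
e = 0.5588


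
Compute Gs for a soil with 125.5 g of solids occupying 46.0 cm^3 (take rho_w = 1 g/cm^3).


Using Gs = m_s / (V_s * rho_w)
Since rho_w = 1 g/cm^3:
Gs = 125.5 / 46.0
Gs = 2.728


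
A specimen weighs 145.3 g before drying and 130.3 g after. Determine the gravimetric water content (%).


Result: 11.51 %

Derivation:
Using w = (m_wet - m_dry) / m_dry * 100
m_wet - m_dry = 145.3 - 130.3 = 15.0 g
w = 15.0 / 130.3 * 100
w = 11.51 %


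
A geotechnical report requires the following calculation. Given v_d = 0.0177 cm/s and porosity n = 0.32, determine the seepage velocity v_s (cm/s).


Using v_s = v_d / n
v_s = 0.0177 / 0.32
v_s = 0.05531 cm/s


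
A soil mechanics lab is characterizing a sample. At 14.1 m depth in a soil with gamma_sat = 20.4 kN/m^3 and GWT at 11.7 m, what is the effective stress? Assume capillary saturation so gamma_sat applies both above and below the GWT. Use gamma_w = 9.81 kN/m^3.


Result: 264.1 kPa

Derivation:
Total stress = gamma_sat * depth
sigma = 20.4 * 14.1 = 287.64 kPa
Pore water pressure u = gamma_w * (depth - d_wt)
u = 9.81 * (14.1 - 11.7) = 23.544 kPa
Effective stress = sigma - u
sigma' = 287.64 - 23.544 = 264.1 kPa


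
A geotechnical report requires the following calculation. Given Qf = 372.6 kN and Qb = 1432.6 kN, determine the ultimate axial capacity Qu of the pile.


Result: 1805.2 kN

Derivation:
Using Qu = Qf + Qb
Qu = 372.6 + 1432.6
Qu = 1805.2 kN


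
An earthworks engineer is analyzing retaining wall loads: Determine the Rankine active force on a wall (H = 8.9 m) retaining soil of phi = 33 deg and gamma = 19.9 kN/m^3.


Compute active earth pressure coefficient:
Ka = tan^2(45 - phi/2) = tan^2(28.5) = 0.294801
Compute active force:
Pa = 0.5 * Ka * gamma * H^2
Pa = 0.5 * 0.294801 * 19.9 * 8.9^2
Pa = 232.34 kN/m


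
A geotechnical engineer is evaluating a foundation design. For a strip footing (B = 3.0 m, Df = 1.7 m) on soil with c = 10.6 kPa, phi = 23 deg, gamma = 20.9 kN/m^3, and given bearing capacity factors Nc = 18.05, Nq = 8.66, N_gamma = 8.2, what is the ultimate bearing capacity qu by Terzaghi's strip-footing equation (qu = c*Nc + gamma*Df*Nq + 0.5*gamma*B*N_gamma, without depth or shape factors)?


Result: 756.09 kPa

Derivation:
Compute qu = c*Nc + gamma*Df*Nq + 0.5*gamma*B*N_gamma
Term 1: 10.6 * 18.05 = 191.33
Term 2: 20.9 * 1.7 * 8.66 = 307.6898
Term 3: 0.5 * 20.9 * 3.0 * 8.2 = 257.07
qu = 191.33 + 307.6898 + 257.07
qu = 756.09 kPa


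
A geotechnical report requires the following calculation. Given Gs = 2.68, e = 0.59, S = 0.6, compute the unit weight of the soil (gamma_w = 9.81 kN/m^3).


Using gamma = gamma_w * (Gs + S*e) / (1 + e)
Numerator: Gs + S*e = 2.68 + 0.6*0.59 = 3.034
Denominator: 1 + e = 1 + 0.59 = 1.59
gamma = 9.81 * 3.034 / 1.59
gamma = 18.719 kN/m^3


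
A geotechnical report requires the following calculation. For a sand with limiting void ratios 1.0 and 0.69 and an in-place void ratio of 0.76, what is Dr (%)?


Using Dr = (e_max - e) / (e_max - e_min) * 100
e_max - e = 1.0 - 0.76 = 0.24
e_max - e_min = 1.0 - 0.69 = 0.31
Dr = 0.24 / 0.31 * 100
Dr = 77.42 %


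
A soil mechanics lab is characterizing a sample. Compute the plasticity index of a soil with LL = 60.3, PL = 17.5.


Using PI = LL - PL
PI = 60.3 - 17.5
PI = 42.8


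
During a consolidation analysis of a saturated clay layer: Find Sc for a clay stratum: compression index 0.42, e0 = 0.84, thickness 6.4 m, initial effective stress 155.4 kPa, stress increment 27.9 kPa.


Using Sc = Cc * H / (1 + e0) * log10((sigma0 + delta_sigma) / sigma0)
Stress ratio = (155.4 + 27.9) / 155.4 = 1.17954
log10(1.17954) = 0.0717115
Cc * H / (1 + e0) = 0.42 * 6.4 / (1 + 0.84) = 1.46087
Sc = 1.46087 * 0.0717115
Sc = 0.1048 m


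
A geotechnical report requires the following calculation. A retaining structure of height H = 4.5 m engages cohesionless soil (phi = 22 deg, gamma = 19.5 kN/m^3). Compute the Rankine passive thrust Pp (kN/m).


Result: 433.97 kN/m

Derivation:
Compute passive earth pressure coefficient:
Kp = tan^2(45 + phi/2) = tan^2(56.0) = 2.197987
Compute passive force:
Pp = 0.5 * Kp * gamma * H^2
Pp = 0.5 * 2.197987 * 19.5 * 4.5^2
Pp = 433.97 kN/m


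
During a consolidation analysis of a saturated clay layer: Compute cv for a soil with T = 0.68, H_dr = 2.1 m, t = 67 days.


Using cv = T * H_dr^2 / t
H_dr^2 = 2.1^2 = 4.41
cv = 0.68 * 4.41 / 67
cv = 0.04476 m^2/day


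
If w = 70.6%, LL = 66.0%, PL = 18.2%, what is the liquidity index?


First compute the plasticity index:
PI = LL - PL = 66.0 - 18.2 = 47.8
Then compute the liquidity index:
LI = (w - PL) / PI
LI = (70.6 - 18.2) / 47.8
LI = 1.096


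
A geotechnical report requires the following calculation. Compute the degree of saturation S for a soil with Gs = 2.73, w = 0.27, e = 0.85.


Result: 0.8672

Derivation:
Using S = Gs * w / e
S = 2.73 * 0.27 / 0.85
S = 0.8672


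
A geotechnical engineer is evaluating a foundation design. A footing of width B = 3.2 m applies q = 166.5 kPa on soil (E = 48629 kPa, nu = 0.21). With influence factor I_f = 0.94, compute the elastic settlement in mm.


Result: 9.845 mm

Derivation:
Using Se = q * B * (1 - nu^2) * I_f / E
1 - nu^2 = 1 - 0.21^2 = 0.9559
Se = 166.5 * 3.2 * 0.9559 * 0.94 / 48629
Se = 0.009845 m
Convert to mm: Se = 0.009845 * 1000 = 9.845 mm


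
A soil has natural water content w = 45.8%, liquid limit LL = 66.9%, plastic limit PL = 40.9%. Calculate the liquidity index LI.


Result: 0.188

Derivation:
First compute the plasticity index:
PI = LL - PL = 66.9 - 40.9 = 26.0
Then compute the liquidity index:
LI = (w - PL) / PI
LI = (45.8 - 40.9) / 26.0
LI = 0.188


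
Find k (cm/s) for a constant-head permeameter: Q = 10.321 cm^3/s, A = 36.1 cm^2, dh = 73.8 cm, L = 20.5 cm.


Compute hydraulic gradient:
i = dh / L = 73.8 / 20.5 = 3.6
Then apply Darcy's law:
k = Q / (A * i)
k = 10.321 / (36.1 * 3.6)
k = 10.321 / 129.96
k = 0.079417 cm/s


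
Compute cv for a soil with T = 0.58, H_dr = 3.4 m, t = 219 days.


Using cv = T * H_dr^2 / t
H_dr^2 = 3.4^2 = 11.56
cv = 0.58 * 11.56 / 219
cv = 0.03062 m^2/day


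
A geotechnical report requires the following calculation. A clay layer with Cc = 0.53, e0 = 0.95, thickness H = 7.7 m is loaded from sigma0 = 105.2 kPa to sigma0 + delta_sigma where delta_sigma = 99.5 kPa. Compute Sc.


Result: 0.605 m

Derivation:
Using Sc = Cc * H / (1 + e0) * log10((sigma0 + delta_sigma) / sigma0)
Stress ratio = (105.2 + 99.5) / 105.2 = 1.94582
log10(1.94582) = 0.289102
Cc * H / (1 + e0) = 0.53 * 7.7 / (1 + 0.95) = 2.09282
Sc = 2.09282 * 0.289102
Sc = 0.605 m


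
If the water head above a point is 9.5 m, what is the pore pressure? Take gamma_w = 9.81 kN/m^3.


Using u = gamma_w * h_w
u = 9.81 * 9.5
u = 93.2 kPa


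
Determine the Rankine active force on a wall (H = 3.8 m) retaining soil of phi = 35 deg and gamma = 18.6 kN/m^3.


Compute active earth pressure coefficient:
Ka = tan^2(45 - phi/2) = tan^2(27.5) = 0.27099
Compute active force:
Pa = 0.5 * Ka * gamma * H^2
Pa = 0.5 * 0.27099 * 18.6 * 3.8^2
Pa = 36.39 kN/m


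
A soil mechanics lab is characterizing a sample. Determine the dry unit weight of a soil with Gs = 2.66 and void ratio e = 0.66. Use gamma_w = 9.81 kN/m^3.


Using gamma_d = Gs * gamma_w / (1 + e)
gamma_d = 2.66 * 9.81 / (1 + 0.66)
gamma_d = 2.66 * 9.81 / 1.66
gamma_d = 15.72 kN/m^3


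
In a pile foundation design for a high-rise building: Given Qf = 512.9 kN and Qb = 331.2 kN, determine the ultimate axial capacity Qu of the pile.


Result: 844.1 kN

Derivation:
Using Qu = Qf + Qb
Qu = 512.9 + 331.2
Qu = 844.1 kN


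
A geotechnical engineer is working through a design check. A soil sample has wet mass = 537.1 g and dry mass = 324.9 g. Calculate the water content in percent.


Result: 65.31 %

Derivation:
Using w = (m_wet - m_dry) / m_dry * 100
m_wet - m_dry = 537.1 - 324.9 = 212.2 g
w = 212.2 / 324.9 * 100
w = 65.31 %


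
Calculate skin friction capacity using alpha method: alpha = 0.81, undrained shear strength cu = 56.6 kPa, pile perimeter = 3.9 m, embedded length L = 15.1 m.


Using Qs = alpha * cu * perimeter * L
Qs = 0.81 * 56.6 * 3.9 * 15.1
Qs = 2699.87 kN


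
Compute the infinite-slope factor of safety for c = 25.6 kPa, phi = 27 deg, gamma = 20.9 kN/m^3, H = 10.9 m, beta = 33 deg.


Using Fs = c / (gamma*H*sin(beta)*cos(beta)) + tan(phi)/tan(beta)
Cohesion contribution = 25.6 / (20.9*10.9*sin(33)*cos(33))
Cohesion contribution = 0.246018
Friction contribution = tan(27)/tan(33) = 0.7846
Fs = 0.246018 + 0.7846
Fs = 1.031


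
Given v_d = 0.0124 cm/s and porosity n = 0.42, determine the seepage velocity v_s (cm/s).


Using v_s = v_d / n
v_s = 0.0124 / 0.42
v_s = 0.02952 cm/s


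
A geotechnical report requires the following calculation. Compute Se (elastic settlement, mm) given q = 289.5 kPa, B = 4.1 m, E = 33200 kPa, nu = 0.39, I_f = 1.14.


Result: 34.558 mm

Derivation:
Using Se = q * B * (1 - nu^2) * I_f / E
1 - nu^2 = 1 - 0.39^2 = 0.8479
Se = 289.5 * 4.1 * 0.8479 * 1.14 / 33200
Se = 0.034558 m
Convert to mm: Se = 0.034558 * 1000 = 34.558 mm


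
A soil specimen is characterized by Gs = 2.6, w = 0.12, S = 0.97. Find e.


Using the relation e = Gs * w / S
e = 2.6 * 0.12 / 0.97
e = 0.3216


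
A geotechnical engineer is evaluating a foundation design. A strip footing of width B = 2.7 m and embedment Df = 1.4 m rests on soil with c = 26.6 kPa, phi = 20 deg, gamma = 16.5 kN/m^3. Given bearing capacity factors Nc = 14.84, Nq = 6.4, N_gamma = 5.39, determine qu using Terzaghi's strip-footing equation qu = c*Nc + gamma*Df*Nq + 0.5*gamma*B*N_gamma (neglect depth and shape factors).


Result: 662.65 kPa

Derivation:
Compute qu = c*Nc + gamma*Df*Nq + 0.5*gamma*B*N_gamma
Term 1: 26.6 * 14.84 = 394.744
Term 2: 16.5 * 1.4 * 6.4 = 147.84
Term 3: 0.5 * 16.5 * 2.7 * 5.39 = 120.06225
qu = 394.744 + 147.84 + 120.06225
qu = 662.65 kPa


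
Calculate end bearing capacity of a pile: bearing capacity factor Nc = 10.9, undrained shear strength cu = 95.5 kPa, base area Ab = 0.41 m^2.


Using Qb = Nc * cu * Ab
Qb = 10.9 * 95.5 * 0.41
Qb = 426.79 kN


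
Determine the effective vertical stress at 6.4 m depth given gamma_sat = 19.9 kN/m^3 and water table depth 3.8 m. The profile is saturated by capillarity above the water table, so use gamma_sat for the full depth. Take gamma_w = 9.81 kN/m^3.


Total stress = gamma_sat * depth
sigma = 19.9 * 6.4 = 127.36 kPa
Pore water pressure u = gamma_w * (depth - d_wt)
u = 9.81 * (6.4 - 3.8) = 25.506 kPa
Effective stress = sigma - u
sigma' = 127.36 - 25.506 = 101.85 kPa


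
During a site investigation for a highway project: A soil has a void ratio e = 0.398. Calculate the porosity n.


Result: 0.2847

Derivation:
Using the relation n = e / (1 + e)
n = 0.398 / (1 + 0.398)
n = 0.398 / 1.398
n = 0.2847


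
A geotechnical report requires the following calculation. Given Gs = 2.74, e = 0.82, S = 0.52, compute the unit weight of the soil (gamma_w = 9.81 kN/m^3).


Using gamma = gamma_w * (Gs + S*e) / (1 + e)
Numerator: Gs + S*e = 2.74 + 0.52*0.82 = 3.1664
Denominator: 1 + e = 1 + 0.82 = 1.82
gamma = 9.81 * 3.1664 / 1.82
gamma = 17.067 kN/m^3


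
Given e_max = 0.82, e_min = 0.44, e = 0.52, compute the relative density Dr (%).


Using Dr = (e_max - e) / (e_max - e_min) * 100
e_max - e = 0.82 - 0.52 = 0.3
e_max - e_min = 0.82 - 0.44 = 0.38
Dr = 0.3 / 0.38 * 100
Dr = 78.95 %


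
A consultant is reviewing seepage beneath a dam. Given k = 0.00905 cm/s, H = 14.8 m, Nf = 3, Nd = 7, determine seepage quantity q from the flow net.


Convert k to m/s for unit consistency with H:
k = 0.00905 cm/s = 0.00905 / 100 m/s = 9.05e-05 m/s
Using q = k * H * Nf / Nd
Nf / Nd = 3 / 7 = 0.4286
q = 9.05e-05 * 14.8 * 0.4286
q = 0.000574 m^3/s per m


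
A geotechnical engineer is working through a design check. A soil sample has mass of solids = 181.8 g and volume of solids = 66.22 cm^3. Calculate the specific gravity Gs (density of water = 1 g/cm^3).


Result: 2.745

Derivation:
Using Gs = m_s / (V_s * rho_w)
Since rho_w = 1 g/cm^3:
Gs = 181.8 / 66.22
Gs = 2.745


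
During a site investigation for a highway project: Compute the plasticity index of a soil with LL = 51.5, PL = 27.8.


Result: 23.7

Derivation:
Using PI = LL - PL
PI = 51.5 - 27.8
PI = 23.7


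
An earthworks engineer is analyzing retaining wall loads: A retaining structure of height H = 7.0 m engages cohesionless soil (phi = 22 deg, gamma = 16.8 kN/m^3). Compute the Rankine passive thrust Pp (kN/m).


Compute passive earth pressure coefficient:
Kp = tan^2(45 + phi/2) = tan^2(56.0) = 2.197987
Compute passive force:
Pp = 0.5 * Kp * gamma * H^2
Pp = 0.5 * 2.197987 * 16.8 * 7.0^2
Pp = 904.69 kN/m


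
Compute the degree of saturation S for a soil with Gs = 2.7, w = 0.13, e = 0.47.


Using S = Gs * w / e
S = 2.7 * 0.13 / 0.47
S = 0.7468


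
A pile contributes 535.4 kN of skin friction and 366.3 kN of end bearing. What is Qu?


Using Qu = Qf + Qb
Qu = 535.4 + 366.3
Qu = 901.7 kN


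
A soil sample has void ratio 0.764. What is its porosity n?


Using the relation n = e / (1 + e)
n = 0.764 / (1 + 0.764)
n = 0.764 / 1.764
n = 0.4331


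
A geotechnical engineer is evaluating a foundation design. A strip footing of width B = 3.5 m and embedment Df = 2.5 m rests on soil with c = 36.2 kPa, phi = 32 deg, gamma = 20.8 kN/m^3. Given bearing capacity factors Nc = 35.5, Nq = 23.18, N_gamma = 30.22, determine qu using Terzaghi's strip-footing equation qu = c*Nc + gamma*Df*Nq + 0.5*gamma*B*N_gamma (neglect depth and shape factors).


Compute qu = c*Nc + gamma*Df*Nq + 0.5*gamma*B*N_gamma
Term 1: 36.2 * 35.5 = 1285.1
Term 2: 20.8 * 2.5 * 23.18 = 1205.36
Term 3: 0.5 * 20.8 * 3.5 * 30.22 = 1100.008
qu = 1285.1 + 1205.36 + 1100.008
qu = 3590.47 kPa


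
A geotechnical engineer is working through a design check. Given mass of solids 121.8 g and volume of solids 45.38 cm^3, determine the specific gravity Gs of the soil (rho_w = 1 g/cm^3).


Using Gs = m_s / (V_s * rho_w)
Since rho_w = 1 g/cm^3:
Gs = 121.8 / 45.38
Gs = 2.684


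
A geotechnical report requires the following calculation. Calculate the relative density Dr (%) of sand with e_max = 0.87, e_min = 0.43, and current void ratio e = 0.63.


Result: 54.55 %

Derivation:
Using Dr = (e_max - e) / (e_max - e_min) * 100
e_max - e = 0.87 - 0.63 = 0.24
e_max - e_min = 0.87 - 0.43 = 0.44
Dr = 0.24 / 0.44 * 100
Dr = 54.55 %


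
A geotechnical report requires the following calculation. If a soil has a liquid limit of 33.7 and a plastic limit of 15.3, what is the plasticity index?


Result: 18.4

Derivation:
Using PI = LL - PL
PI = 33.7 - 15.3
PI = 18.4


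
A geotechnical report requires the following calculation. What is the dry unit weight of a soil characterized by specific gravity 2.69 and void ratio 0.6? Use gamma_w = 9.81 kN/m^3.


Result: 16.493 kN/m^3

Derivation:
Using gamma_d = Gs * gamma_w / (1 + e)
gamma_d = 2.69 * 9.81 / (1 + 0.6)
gamma_d = 2.69 * 9.81 / 1.6
gamma_d = 16.493 kN/m^3


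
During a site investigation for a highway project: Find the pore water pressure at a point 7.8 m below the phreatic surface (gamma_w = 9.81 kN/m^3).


Using u = gamma_w * h_w
u = 9.81 * 7.8
u = 76.52 kPa


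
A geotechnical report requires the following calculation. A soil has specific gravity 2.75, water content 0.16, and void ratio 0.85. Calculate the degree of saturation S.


Using S = Gs * w / e
S = 2.75 * 0.16 / 0.85
S = 0.5176


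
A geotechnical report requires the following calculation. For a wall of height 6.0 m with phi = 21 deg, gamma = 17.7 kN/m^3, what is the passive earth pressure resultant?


Compute passive earth pressure coefficient:
Kp = tan^2(45 + phi/2) = tan^2(55.5) = 2.117051
Compute passive force:
Pp = 0.5 * Kp * gamma * H^2
Pp = 0.5 * 2.117051 * 17.7 * 6.0^2
Pp = 674.49 kN/m


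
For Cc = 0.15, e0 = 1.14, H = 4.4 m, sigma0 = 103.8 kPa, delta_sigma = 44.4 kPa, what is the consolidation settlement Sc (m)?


Result: 0.0477 m

Derivation:
Using Sc = Cc * H / (1 + e0) * log10((sigma0 + delta_sigma) / sigma0)
Stress ratio = (103.8 + 44.4) / 103.8 = 1.42775
log10(1.42775) = 0.154651
Cc * H / (1 + e0) = 0.15 * 4.4 / (1 + 1.14) = 0.308411
Sc = 0.308411 * 0.154651
Sc = 0.0477 m


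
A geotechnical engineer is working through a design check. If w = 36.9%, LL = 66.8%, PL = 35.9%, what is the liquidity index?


Result: 0.032

Derivation:
First compute the plasticity index:
PI = LL - PL = 66.8 - 35.9 = 30.9
Then compute the liquidity index:
LI = (w - PL) / PI
LI = (36.9 - 35.9) / 30.9
LI = 0.032


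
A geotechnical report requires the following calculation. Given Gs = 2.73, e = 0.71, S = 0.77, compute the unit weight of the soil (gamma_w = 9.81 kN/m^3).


Result: 18.798 kN/m^3

Derivation:
Using gamma = gamma_w * (Gs + S*e) / (1 + e)
Numerator: Gs + S*e = 2.73 + 0.77*0.71 = 3.2767
Denominator: 1 + e = 1 + 0.71 = 1.71
gamma = 9.81 * 3.2767 / 1.71
gamma = 18.798 kN/m^3
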